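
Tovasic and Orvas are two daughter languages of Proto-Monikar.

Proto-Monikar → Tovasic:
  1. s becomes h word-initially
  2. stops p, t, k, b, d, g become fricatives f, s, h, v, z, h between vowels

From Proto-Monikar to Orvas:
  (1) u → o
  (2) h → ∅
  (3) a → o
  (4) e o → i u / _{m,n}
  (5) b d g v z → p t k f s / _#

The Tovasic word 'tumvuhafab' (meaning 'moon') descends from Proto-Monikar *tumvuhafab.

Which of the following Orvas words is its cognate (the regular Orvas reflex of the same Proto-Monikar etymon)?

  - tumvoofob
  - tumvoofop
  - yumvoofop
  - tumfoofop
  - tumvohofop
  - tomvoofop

Orvas: *tumvuhafab
  tumvuhafab → tomvohafab   [vowel merger]
  tomvohafab → tomvoafab   [h-loss]
  tomvoafab → tomvoofob   [vowel merger]
  tomvoofob → tumvoofob   [pre-nasal raising]
  tumvoofob → tumvoofop   [final devoicing]
  giving Orvas tumvoofop.

tumvoofop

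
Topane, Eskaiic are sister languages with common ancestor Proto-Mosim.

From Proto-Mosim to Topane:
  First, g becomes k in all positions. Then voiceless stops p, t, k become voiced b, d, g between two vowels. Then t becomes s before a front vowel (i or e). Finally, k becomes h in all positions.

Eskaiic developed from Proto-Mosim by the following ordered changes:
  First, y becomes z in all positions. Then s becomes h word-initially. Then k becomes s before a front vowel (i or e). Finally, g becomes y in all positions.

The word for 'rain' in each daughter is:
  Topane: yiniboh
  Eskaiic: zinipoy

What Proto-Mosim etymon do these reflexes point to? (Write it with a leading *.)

*yinipog

Position 5: Topane has b, Eskaiic has p. Eskaiic preserves p here (none of its changes turn any other segment into p), so the proto-segment is *p.
Position 7: Topane has h, Eskaiic has y. In Eskaiic, y can only continue *g, so the proto-segment is *g.
Continuing position by position gives *yinipog; check it forward:
Topane: *yinipog > yinipok > yinibok > yiniboh  (by unconditioned shift, intervocalic voicing, unconditioned shift)
Eskaiic: *yinipog > zinipog > zinipoy  (by unconditioned shift, unconditioned shift)
Only *yinipog yields all of Topane yiniboh, Eskaiic zinipoy.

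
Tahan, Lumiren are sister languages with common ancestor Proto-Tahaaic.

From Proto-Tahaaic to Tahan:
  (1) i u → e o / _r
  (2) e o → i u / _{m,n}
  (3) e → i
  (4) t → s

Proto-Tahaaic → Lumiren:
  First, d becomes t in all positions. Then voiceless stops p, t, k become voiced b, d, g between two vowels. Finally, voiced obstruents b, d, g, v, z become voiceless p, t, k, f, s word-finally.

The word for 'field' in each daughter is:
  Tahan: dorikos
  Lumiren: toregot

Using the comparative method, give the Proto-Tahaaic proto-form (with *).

*dorekot

Position 5: Tahan has k, Lumiren has g. Tahan preserves k here (none of its changes turn any other segment into k), so the proto-segment is *k.
Position 4: Tahan has i, Lumiren has e. Lumiren preserves e here (none of its changes turn any other segment into e), so the proto-segment is *e.
Verify the candidate proto-form against each daughter:
Tahan: start from *dorekot.
  rule 1: no change — dorekot
  rule 2: no change — dorekot
  rule 3 (vowel merger): dorekot → dorikot
  rule 4 (unconditioned shift): dorikot → dorikos
  ⇒ Tahan dorikos
Lumiren: start from *dorekot.
  rule 1 (unconditioned shift): dorekot → torekot
  rule 2 (intervocalic voicing): torekot → toregot
  rule 3: no change — toregot
  ⇒ Lumiren toregot
No other proto-form is consistent with every reflex, so the reconstruction is *dorekot.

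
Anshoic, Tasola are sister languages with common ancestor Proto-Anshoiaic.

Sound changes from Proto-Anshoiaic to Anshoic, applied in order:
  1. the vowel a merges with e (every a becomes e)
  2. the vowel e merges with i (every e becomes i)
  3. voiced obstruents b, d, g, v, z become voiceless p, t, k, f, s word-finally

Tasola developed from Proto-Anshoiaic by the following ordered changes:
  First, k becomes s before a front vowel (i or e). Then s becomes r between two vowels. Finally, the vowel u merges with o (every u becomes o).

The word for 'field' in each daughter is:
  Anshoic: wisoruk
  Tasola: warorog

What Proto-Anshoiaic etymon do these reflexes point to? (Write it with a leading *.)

Position 7: Anshoic has k, Tasola has g. Tasola preserves g here (none of its changes turn any other segment into g), so the proto-segment is *g.
Position 2: Anshoic has i, Tasola has a. Tasola preserves a here (none of its changes turn any other segment into a), so the proto-segment is *a.
Verify the candidate proto-form against each daughter:
Anshoic: *wasorug > wesorug > wisorug > wisoruk  (by vowel merger, vowel merger, final devoicing)
Tasola: start from *wasorug.
  rule 1: no change — wasorug
  rule 2 (rhotacism): wasorug → warorug
  rule 3 (vowel merger): warorug → warorog
  ⇒ Tasola warorog
*wasorug is the unique common source.

*wasorug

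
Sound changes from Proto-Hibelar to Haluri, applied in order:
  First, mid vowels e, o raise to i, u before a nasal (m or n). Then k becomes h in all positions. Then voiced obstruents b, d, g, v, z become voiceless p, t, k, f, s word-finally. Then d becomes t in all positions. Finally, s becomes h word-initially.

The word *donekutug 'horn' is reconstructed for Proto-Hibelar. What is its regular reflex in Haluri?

Haluri: *donekutug
  donekutug → dunekutug   [pre-nasal raising]
  dunekutug → dunehutug   [unconditioned shift]
  dunehutug → dunehutuk   [final devoicing]
  dunehutuk → tunehutuk   [unconditioned shift]
  tunehutuk (rule 5 does not apply)
  giving Haluri tunehutuk.

tunehutuk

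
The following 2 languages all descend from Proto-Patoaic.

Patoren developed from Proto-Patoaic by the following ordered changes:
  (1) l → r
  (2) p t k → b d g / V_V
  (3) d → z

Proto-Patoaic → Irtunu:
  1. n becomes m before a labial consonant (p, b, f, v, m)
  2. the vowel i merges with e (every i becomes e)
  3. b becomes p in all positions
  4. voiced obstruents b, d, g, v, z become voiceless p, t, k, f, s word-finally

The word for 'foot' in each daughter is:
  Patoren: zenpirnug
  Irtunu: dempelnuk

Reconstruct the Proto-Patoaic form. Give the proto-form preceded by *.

Position 9: Patoren has g, Irtunu has k. Taking the neighbouring segments as reconstructed: Patoren g can only go back to *g; Irtunu k could go back to *k or *g — the one source consistent with every daughter is *g.
Position 5: Patoren has i, Irtunu has e. Patoren preserves i here (none of its changes turn any other segment into i), so the proto-segment is *i.
Position 1: Patoren has z, Irtunu has d. Irtunu preserves d here (none of its changes turn any other segment into d), so the proto-segment is *d.
Continuing position by position gives *denpilnug; check it forward:
Patoren: *denpilnug > denpirnug > zenpirnug  (by unconditioned shift, unconditioned shift)
Irtunu: *denpilnug > dempilnug > dempelnug > dempelnuk  (by nasal place assimilation, vowel merger, final devoicing)
Only *denpilnug yields all of Patoren zenpirnug, Irtunu dempelnuk.

*denpilnug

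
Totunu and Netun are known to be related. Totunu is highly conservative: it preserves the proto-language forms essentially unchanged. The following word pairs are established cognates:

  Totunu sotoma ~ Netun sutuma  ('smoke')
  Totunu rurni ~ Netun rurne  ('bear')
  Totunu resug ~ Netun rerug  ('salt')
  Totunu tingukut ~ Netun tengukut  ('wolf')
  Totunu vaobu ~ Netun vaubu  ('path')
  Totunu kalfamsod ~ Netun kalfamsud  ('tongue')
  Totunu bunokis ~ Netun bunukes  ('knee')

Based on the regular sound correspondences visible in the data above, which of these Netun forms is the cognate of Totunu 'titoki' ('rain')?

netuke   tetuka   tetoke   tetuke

tetuke

bunokis ~ bunukes — Totunu i corresponds to Netun e after a consonant, before a consonant other than r, m, n, p, b, f, v.
sotoma ~ sutuma, kalfamsod ~ kalfamsud — Totunu o corresponds to Netun u after a consonant, before a consonant other than r, m, n, p, b, f, v.
rurni ~ rurne — Totunu i corresponds to Netun e word-finally.
Applying these to Totunu 'titoki':
  titoki → tetoki   (i→e after a consonant, before a consonant other than r, m, n, p, b, f, v)
  tetoki → tetuki   (o→u after a consonant, before a consonant other than r, m, n, p, b, f, v)
  tetuki → tetuke   (i→e word-finally)
So the Netun cognate is 'tetuke'.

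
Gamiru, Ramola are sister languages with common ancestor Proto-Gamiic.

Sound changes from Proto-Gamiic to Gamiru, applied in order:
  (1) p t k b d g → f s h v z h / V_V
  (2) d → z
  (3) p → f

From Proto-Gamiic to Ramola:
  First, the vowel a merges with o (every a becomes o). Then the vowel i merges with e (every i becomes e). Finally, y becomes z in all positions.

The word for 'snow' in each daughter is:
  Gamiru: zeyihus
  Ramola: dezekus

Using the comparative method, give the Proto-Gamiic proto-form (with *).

*deyikus

Position 4: Gamiru has i, Ramola has e. Gamiru preserves i here (none of its changes turn any other segment into i), so the proto-segment is *i.
Position 5: Gamiru has h, Ramola has k. Ramola preserves k here (none of its changes turn any other segment into k), so the proto-segment is *k.
Position 3: Gamiru has y, Ramola has z. Gamiru preserves y here (none of its changes turn any other segment into y), so the proto-segment is *y.
This points to *deyikus. Verify forward in each daughter:
Gamiru: start from *deyikus.
  rule 1 (intervocalic lenition): deyikus → deyihus
  rule 2 (unconditioned shift): deyihus → zeyihus
  rule 3: no change — zeyihus
  ⇒ Gamiru zeyihus
Ramola: start from *deyikus.
  rule 1: no change — deyikus
  rule 2 (vowel merger): deyikus → deyekus
  rule 3 (unconditioned shift): deyekus → dezekus
  ⇒ Ramola dezekus
*deyikus is the unique common source.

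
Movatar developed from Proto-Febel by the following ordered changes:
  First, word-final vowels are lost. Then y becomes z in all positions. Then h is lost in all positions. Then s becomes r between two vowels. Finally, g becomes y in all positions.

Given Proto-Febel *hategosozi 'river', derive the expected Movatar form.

Movatar: start from *hategosozi.
  rule 1 (apocope): hategosozi → hategosoz
  rule 2: no change — hategosoz
  rule 3 (h-loss): hategosoz → ategosoz
  rule 4 (rhotacism): ategosoz → ategoroz
  rule 5 (unconditioned shift): ategoroz → ateyoroz
  ⇒ Movatar ateyoroz

ateyoroz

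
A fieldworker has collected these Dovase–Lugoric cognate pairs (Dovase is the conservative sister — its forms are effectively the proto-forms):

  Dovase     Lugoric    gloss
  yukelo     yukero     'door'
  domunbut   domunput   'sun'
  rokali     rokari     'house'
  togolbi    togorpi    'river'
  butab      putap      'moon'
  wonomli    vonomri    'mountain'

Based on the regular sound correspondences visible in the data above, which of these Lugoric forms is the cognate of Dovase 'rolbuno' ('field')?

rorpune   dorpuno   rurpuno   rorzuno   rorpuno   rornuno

rorpuno

togolbi ~ togorpi — Dovase l corresponds to Lugoric r after a vowel, before a labial obstruent.
domunbut ~ domunput — Dovase b corresponds to Lugoric p after a consonant, before a back vowel.
Applying these to Dovase 'rolbuno':
  rolbuno → rorbuno   (l→r after a vowel, before a labial obstruent)
  rorbuno → rorpuno   (b→p after a consonant, before a back vowel)
So the Lugoric cognate is 'rorpuno'.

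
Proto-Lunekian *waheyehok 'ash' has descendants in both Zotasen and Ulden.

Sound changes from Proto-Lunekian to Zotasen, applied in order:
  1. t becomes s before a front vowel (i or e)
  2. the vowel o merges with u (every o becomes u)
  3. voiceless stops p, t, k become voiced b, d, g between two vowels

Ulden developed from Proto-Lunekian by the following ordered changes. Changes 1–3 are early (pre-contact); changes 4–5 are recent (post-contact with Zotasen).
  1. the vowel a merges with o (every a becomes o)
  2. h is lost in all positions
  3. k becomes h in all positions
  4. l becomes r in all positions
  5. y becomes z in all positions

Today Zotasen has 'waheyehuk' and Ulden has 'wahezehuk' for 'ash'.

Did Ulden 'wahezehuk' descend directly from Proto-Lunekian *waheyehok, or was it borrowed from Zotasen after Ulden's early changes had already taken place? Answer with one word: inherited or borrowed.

borrowed

If inherited, *waheyehok would pass through all of Ulden's changes:
Ulden: *waheyehok > woheyehok > woeyeok > woeyeoh > woezeoh  (by vowel merger, h-loss, unconditioned shift, unconditioned shift)
If borrowed from Zotasen 'waheyehuk' after the early changes, it would undergo only the recent ones:
  rule 4 (unconditioned shift): no change (waheyehuk)
  rule 5 (unconditioned shift): waheyehuk → wahezehuk
  ⇒ as a loan: wahezehuk
Ulden 'wahezehuk' matches the loan outcome 'wahezehuk', not the inherited 'woezeoh' — it skipped the early Ulden changes, so it was borrowed from Zotasen.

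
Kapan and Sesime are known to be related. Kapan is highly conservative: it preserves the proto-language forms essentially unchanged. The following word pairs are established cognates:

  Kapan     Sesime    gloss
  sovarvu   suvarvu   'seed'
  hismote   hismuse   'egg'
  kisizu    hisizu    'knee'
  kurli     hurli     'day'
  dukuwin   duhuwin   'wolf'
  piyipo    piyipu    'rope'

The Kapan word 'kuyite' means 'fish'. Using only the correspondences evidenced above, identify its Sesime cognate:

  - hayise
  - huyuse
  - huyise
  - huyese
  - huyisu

huyise

kurli ~ hurli — Kapan k corresponds to Sesime h word-initially before a back vowel.
hismote ~ hismuse — Kapan t corresponds to Sesime s between vowels (before a front vowel).
Applying these to Kapan 'kuyite':
  kuyite → huyite   (k→h word-initially before a back vowel)
  huyite → huyise   (t→s between vowels (before a front vowel))
So the Sesime cognate is 'huyise'.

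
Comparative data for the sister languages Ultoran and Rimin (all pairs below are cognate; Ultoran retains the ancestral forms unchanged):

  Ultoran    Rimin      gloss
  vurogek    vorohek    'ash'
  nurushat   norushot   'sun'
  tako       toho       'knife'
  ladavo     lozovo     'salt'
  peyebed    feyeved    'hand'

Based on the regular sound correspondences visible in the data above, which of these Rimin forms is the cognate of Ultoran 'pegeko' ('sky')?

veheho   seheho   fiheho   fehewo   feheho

feheho

peyebed ~ feyeved — Ultoran p corresponds to Rimin f word-initially before a front vowel.
vurogek ~ vorohek — Ultoran g corresponds to Rimin h between vowels (before a front vowel).
tako ~ toho — Ultoran k corresponds to Rimin h between vowels (before a back vowel).
Applying these to Ultoran 'pegeko':
  pegeko → fegeko   (p→f word-initially before a front vowel)
  fegeko → feheko   (g→h between vowels (before a front vowel))
  feheko → feheho   (k→h between vowels (before a back vowel))
So the Rimin cognate is 'feheho'.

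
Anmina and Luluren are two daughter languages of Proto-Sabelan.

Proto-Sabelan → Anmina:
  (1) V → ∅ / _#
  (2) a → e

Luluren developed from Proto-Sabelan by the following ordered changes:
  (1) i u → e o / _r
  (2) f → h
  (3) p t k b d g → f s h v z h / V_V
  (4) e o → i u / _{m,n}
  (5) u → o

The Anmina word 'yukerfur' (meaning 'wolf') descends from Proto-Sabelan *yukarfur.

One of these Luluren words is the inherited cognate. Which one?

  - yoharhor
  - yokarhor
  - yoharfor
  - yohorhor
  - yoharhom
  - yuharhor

yoharhor

Luluren: *yukarfur
  yukarfur → yukarfor   [pre-rhotic lowering]
  yukarfor → yukarhor   [unconditioned shift]
  yukarhor → yuharhor   [intervocalic lenition]
  yuharhor (rule 4 does not apply)
  yuharhor → yoharhor   [vowel merger]
  giving Luluren yoharhor.
The other candidates each miss or misapply at least one Luluren change.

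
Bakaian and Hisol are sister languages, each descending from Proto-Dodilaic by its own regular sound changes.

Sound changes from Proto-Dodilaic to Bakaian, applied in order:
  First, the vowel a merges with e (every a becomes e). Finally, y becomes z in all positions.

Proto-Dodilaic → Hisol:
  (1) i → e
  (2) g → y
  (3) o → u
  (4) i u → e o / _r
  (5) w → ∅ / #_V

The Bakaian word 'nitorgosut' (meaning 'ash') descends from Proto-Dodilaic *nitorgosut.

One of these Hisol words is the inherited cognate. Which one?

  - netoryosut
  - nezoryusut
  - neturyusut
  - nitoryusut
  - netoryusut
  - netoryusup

Hisol: start from *nitorgosut.
  rule 1 (vowel merger): nitorgosut → netorgosut
  rule 2 (unconditioned shift): netorgosut → netoryosut
  rule 3 (vowel merger): netoryosut → neturyusut
  rule 4 (pre-rhotic lowering): neturyusut → netoryusut
  rule 5: no change — netoryusut
  ⇒ Hisol netoryusut
The other candidates each miss or misapply at least one Hisol change.

netoryusut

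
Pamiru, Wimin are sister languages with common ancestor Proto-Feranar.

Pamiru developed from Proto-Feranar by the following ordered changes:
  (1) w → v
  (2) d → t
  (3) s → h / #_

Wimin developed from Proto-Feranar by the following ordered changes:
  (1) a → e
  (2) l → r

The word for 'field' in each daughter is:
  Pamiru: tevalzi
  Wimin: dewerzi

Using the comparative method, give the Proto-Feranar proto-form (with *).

*dewalzi

Position 4: Pamiru has a, Wimin has e. Pamiru preserves a here (none of its changes turn any other segment into a), so the proto-segment is *a.
Position 3: Pamiru has v, Wimin has w. Wimin preserves w here (none of its changes turn any other segment into w), so the proto-segment is *w.
Continuing position by position gives *dewalzi; check it forward:
Pamiru: *dewalzi
  dewalzi → devalzi   [unconditioned shift]
  devalzi → tevalzi   [unconditioned shift]
  tevalzi (rule 3 does not apply)
  giving Pamiru tevalzi.
Wimin: *dewalzi
  dewalzi → dewelzi   [vowel merger]
  dewelzi → dewerzi   [unconditioned shift]
  giving Wimin dewerzi.
*dewalzi is the unique common source.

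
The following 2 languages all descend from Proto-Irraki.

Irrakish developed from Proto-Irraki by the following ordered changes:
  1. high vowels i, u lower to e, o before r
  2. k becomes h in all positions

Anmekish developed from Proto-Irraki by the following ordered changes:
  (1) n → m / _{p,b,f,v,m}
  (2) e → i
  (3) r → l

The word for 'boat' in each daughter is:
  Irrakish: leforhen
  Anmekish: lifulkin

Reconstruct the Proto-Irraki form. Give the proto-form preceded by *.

*lefurken

Position 7: Irrakish has e, Anmekish has i. Taking the neighbouring segments as reconstructed: Irrakish e can only go back to *e; Anmekish i could go back to *e or *i — the one source consistent with every daughter is *e.
Position 6: Irrakish has h, Anmekish has k. Anmekish preserves k here (none of its changes turn any other segment into k), so the proto-segment is *k.
Verify the candidate proto-form against each daughter:
Irrakish: *lefurken > leforken > leforhen  (by pre-rhotic lowering, unconditioned shift)
Anmekish: start from *lefurken.
  rule 1: no change — lefurken
  rule 2 (vowel merger): lefurken → lifurkin
  rule 3 (unconditioned shift): lifurkin → lifulkin
  ⇒ Anmekish lifulkin
No other proto-form is consistent with every reflex, so the reconstruction is *lefurken.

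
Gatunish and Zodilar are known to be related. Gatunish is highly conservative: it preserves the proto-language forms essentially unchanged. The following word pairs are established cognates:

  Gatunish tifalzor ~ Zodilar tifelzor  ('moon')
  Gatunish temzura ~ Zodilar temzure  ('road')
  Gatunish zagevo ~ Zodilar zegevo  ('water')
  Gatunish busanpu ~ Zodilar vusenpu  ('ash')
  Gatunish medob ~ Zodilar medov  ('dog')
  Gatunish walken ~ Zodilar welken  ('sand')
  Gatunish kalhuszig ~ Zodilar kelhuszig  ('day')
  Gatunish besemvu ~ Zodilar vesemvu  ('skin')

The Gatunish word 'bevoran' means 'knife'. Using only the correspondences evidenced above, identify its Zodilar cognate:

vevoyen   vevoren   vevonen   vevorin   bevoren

besemvu ~ vesemvu — Gatunish b corresponds to Zodilar v word-initially before a front vowel.
busanpu ~ vusenpu — Gatunish a corresponds to Zodilar e after a consonant, before a nasal.
Applying these to Gatunish 'bevoran':
  bevoran → vevoran   (b→v word-initially before a front vowel)
  vevoran → vevoren   (a→e after a consonant, before a nasal)
So the Zodilar cognate is 'vevoren'.

vevoren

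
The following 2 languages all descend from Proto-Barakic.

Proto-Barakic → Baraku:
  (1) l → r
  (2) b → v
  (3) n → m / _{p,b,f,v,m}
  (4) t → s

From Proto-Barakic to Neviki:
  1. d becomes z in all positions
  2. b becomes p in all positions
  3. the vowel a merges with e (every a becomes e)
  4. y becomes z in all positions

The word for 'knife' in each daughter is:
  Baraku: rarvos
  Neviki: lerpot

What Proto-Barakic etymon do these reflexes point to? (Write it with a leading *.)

*larbot

Position 1: Baraku has r, Neviki has l. Neviki preserves l here (none of its changes turn any other segment into l), so the proto-segment is *l.
Position 6: Baraku has s, Neviki has t. Neviki preserves t here (none of its changes turn any other segment into t), so the proto-segment is *t.
This points to *larbot. Verify forward in each daughter:
Baraku: *larbot
  larbot → rarbot   [unconditioned shift]
  rarbot → rarvot   [unconditioned shift]
  rarvot (rule 3 does not apply)
  rarvot → rarvos   [unconditioned shift]
  giving Baraku rarvos.
Neviki: *larbot > larpot > lerpot  (by unconditioned shift, vowel merger)
Only *larbot yields all of Baraku rarvos, Neviki lerpot.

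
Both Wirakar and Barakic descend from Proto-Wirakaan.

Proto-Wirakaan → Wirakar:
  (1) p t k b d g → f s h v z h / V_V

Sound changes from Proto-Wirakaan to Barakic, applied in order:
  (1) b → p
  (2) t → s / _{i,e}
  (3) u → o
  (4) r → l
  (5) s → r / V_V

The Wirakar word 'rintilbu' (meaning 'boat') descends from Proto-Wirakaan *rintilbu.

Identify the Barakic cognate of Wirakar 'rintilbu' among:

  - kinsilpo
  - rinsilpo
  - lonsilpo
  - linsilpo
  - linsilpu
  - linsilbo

Barakic: *rintilbu
  rintilbu → rintilpu   [unconditioned shift]
  rintilpu → rinsilpu   [palatalisation]
  rinsilpu → rinsilpo   [vowel merger]
  rinsilpo → linsilpo   [unconditioned shift]
  linsilpo (rule 5 does not apply)
  giving Barakic linsilpo.

linsilpo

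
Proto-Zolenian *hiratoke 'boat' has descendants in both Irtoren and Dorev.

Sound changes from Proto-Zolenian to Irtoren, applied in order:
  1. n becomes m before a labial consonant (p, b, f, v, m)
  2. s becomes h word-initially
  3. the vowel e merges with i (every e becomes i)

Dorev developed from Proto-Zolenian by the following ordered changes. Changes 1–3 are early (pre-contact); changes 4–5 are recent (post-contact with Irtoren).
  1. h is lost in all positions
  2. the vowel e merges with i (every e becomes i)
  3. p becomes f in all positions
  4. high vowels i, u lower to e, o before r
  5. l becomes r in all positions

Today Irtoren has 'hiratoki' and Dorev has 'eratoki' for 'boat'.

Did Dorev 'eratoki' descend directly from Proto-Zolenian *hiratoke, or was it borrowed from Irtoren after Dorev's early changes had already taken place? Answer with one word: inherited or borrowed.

If inherited, *hiratoke would pass through all of Dorev's changes:
Dorev: start from *hiratoke.
  rule 1 (h-loss): hiratoke → iratoke
  rule 2 (vowel merger): iratoke → iratoki
  rule 3: no change — iratoki
  rule 4 (pre-rhotic lowering): iratoki → eratoki
  rule 5: no change — eratoki
  ⇒ Dorev eratoki
If borrowed from Irtoren 'hiratoki' after the early changes, it would undergo only the recent ones:
  rule 4 (pre-rhotic lowering): hiratoki → heratoki
  rule 5 (unconditioned shift): no change (heratoki)
  ⇒ as a loan: heratoki
Dorev 'eratoki' matches the inherited outcome exactly, so it is an inherited cognate, not a loan.

inherited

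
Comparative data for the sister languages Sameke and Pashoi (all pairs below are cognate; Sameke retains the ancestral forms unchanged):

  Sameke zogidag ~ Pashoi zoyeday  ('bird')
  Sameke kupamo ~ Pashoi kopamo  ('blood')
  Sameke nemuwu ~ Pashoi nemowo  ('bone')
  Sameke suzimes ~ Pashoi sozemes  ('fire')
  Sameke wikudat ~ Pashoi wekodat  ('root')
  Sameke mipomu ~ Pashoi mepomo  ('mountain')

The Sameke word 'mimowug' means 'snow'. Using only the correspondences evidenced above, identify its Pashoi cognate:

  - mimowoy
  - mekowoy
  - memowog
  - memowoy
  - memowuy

suzimes ~ sozemes — Sameke i corresponds to Pashoi e after a consonant, before a nasal.
nemuwu ~ nemowo, suzimes ~ sozemes — Sameke u corresponds to Pashoi o after a consonant, before a consonant other than r, m, n, p, b, f, v.
zogidag ~ zoyeday — Sameke g corresponds to Pashoi y word-finally.
Applying these to Sameke 'mimowug':
  mimowug → memowug   (i→e after a consonant, before a nasal)
  memowug → memowog   (u→o after a consonant, before a consonant other than r, m, n, p, b, f, v)
  memowog → memowoy   (g→y word-finally)
So the Pashoi cognate is 'memowoy'.

memowoy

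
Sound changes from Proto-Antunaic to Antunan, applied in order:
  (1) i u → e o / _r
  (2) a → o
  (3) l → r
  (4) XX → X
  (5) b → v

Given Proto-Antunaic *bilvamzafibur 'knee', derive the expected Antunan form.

Antunan: *bilvamzafibur
  bilvamzafibur → bilvamzafibor   [pre-rhotic lowering]
  bilvamzafibor → bilvomzofibor   [vowel merger]
  bilvomzofibor → birvomzofibor   [unconditioned shift]
  birvomzofibor (rule 4 does not apply)
  birvomzofibor → virvomzofivor   [unconditioned shift]
  giving Antunan virvomzofivor.

virvomzofivor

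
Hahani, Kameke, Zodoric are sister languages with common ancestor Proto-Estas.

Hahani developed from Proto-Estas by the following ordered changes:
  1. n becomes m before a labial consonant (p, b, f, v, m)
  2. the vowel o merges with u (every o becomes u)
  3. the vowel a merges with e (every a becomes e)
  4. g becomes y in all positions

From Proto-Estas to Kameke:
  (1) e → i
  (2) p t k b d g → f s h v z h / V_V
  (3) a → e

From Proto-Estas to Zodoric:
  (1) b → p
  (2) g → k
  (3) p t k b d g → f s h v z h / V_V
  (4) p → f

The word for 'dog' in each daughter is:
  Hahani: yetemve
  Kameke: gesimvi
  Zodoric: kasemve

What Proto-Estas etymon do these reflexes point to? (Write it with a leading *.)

*gatemve

Position 2: Hahani has e, Kameke has e, Zodoric has a. Zodoric preserves a here (none of its changes turn any other segment into a), so the proto-segment is *a.
Position 7: Hahani has e, Kameke has i, Zodoric has e. Zodoric preserves e here (none of its changes turn any other segment into e), so the proto-segment is *e.
Verify the candidate proto-form against each daughter:
Hahani: start from *gatemve.
  rule 1: no change — gatemve
  rule 2: no change — gatemve
  rule 3 (vowel merger): gatemve → getemve
  rule 4 (unconditioned shift): getemve → yetemve
  ⇒ Hahani yetemve
Kameke: start from *gatemve.
  rule 1 (vowel merger): gatemve → gatimvi
  rule 2 (intervocalic lenition): gatimvi → gasimvi
  rule 3 (vowel merger): gasimvi → gesimvi
  ⇒ Kameke gesimvi
Zodoric: *gatemve > katemve > kasemve  (by unconditioned shift, intervocalic lenition)
*gatemve is the unique common source.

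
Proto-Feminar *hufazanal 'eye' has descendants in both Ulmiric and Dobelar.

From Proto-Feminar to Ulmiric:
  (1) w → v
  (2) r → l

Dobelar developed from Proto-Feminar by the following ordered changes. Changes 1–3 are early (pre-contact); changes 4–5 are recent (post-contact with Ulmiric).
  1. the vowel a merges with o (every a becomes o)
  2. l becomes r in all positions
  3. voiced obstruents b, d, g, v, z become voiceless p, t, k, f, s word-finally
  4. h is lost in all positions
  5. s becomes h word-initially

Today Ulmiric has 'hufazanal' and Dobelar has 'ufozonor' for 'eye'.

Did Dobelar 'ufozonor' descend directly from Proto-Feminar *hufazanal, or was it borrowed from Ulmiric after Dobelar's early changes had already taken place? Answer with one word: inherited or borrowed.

inherited

If inherited, *hufazanal would pass through all of Dobelar's changes:
Dobelar: *hufazanal
  hufazanal → hufozonol   [vowel merger]
  hufozonol → hufozonor   [unconditioned shift]
  hufozonor (rule 3 does not apply)
  hufozonor → ufozonor   [h-loss]
  ufozonor (rule 5 does not apply)
  giving Dobelar ufozonor.
If borrowed from Ulmiric 'hufazanal' after the early changes, it would undergo only the recent ones:
  rule 4 (h-loss): hufazanal → ufazanal
  rule 5 (debuccalisation): no change (ufazanal)
  ⇒ as a loan: ufazanal
Dobelar 'ufozonor' matches the inherited outcome exactly, so it is an inherited cognate, not a loan.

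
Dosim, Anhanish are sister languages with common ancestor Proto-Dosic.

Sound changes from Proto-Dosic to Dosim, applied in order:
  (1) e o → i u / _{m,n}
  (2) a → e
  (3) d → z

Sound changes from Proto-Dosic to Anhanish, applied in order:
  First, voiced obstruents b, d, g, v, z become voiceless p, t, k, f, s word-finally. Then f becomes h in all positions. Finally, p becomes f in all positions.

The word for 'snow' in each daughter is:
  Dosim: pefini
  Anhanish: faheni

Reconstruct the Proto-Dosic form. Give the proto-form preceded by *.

Position 1: Dosim has p, Anhanish has f. Dosim preserves p here (none of its changes turn any other segment into p), so the proto-segment is *p.
Position 3: Dosim has f, Anhanish has h. Dosim preserves f here (none of its changes turn any other segment into f), so the proto-segment is *f.
Verify the candidate proto-form against each daughter:
Dosim: *pafeni
  pafeni → pafini   [pre-nasal raising]
  pafini → pefini   [vowel merger]
  pefini (rule 3 does not apply)
  giving Dosim pefini.
Anhanish: *pafeni
  pafeni (rule 1 does not apply)
  pafeni → paheni   [unconditioned shift]
  paheni → faheni   [unconditioned shift]
  giving Anhanish faheni.
No other proto-form is consistent with every reflex, so the reconstruction is *pafeni.

*pafeni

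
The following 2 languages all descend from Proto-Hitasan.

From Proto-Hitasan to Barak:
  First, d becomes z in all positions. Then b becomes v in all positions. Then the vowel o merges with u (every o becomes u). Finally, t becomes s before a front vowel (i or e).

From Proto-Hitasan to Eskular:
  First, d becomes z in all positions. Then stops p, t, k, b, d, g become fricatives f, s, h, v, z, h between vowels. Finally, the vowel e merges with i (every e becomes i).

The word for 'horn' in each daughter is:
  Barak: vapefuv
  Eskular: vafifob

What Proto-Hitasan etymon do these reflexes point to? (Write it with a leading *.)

Position 3: Barak has p, Eskular has f. Barak preserves p here (none of its changes turn any other segment into p), so the proto-segment is *p.
Position 7: Barak has v, Eskular has b. Eskular preserves b here (none of its changes turn any other segment into b), so the proto-segment is *b.
Position 6: Barak has u, Eskular has o. Eskular preserves o here (none of its changes turn any other segment into o), so the proto-segment is *o.
Continuing position by position gives *vapefob; check it forward:
Barak: *vapefob
  vapefob (rule 1 does not apply)
  vapefob → vapefov   [unconditioned shift]
  vapefov → vapefuv   [vowel merger]
  vapefuv (rule 4 does not apply)
  giving Barak vapefuv.
Eskular: *vapefob
  vapefob (rule 1 does not apply)
  vapefob → vafefob   [intervocalic lenition]
  vafefob → vafifob   [vowel merger]
  giving Eskular vafifob.
Only *vapefob yields all of Barak vapefuv, Eskular vafifob.

*vapefob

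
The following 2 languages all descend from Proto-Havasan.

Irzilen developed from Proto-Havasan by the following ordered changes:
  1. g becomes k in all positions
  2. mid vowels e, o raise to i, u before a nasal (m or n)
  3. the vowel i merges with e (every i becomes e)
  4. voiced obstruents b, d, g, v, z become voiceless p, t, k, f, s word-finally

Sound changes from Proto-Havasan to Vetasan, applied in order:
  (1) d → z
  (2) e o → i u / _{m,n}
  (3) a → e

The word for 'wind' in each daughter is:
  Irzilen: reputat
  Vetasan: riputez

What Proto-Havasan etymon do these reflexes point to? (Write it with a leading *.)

Position 6: Irzilen has a, Vetasan has e. Irzilen preserves a here (none of its changes turn any other segment into a), so the proto-segment is *a.
Position 7: Irzilen has t, Vetasan has z. Taking the neighbouring segments as reconstructed: Irzilen t could go back to *t or *d; Vetasan z could go back to *d or *z — the one source consistent with every daughter is *d.
Verify the candidate proto-form against each daughter:
Irzilen: *riputad > reputad > reputat  (by vowel merger, final devoicing)
Vetasan: *riputad > riputaz > riputez  (by unconditioned shift, vowel merger)
*riputad is the unique common source.

*riputad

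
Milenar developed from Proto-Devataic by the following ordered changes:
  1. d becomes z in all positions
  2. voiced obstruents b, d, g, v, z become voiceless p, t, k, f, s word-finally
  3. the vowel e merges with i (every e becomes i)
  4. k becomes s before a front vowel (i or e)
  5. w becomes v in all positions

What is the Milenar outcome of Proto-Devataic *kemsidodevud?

simsizozivus

Milenar: *kemsidodevud
  kemsidodevud → kemsizozevuz   [unconditioned shift]
  kemsizozevuz → kemsizozevus   [final devoicing]
  kemsizozevus → kimsizozivus   [vowel merger]
  kimsizozivus → simsizozivus   [palatalisation]
  simsizozivus (rule 5 does not apply)
  giving Milenar simsizozivus.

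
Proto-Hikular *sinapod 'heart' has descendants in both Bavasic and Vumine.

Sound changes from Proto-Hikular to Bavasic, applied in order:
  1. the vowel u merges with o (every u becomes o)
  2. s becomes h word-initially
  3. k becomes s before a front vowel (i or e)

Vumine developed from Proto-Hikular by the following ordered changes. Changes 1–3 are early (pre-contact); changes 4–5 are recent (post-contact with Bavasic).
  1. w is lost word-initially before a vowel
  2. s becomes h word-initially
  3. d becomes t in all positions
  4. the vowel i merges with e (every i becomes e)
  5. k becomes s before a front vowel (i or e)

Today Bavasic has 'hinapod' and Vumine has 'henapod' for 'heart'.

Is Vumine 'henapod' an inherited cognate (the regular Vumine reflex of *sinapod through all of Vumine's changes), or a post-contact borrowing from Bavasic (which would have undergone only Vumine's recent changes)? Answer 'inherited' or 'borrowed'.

If inherited, *sinapod would pass through all of Vumine's changes:
Vumine: start from *sinapod.
  rule 1: no change — sinapod
  rule 2 (debuccalisation): sinapod → hinapod
  rule 3 (unconditioned shift): hinapod → hinapot
  rule 4 (vowel merger): hinapot → henapot
  rule 5: no change — henapot
  ⇒ Vumine henapot
If borrowed from Bavasic 'hinapod' after the early changes, it would undergo only the recent ones:
  rule 4 (vowel merger): hinapod → henapod
  rule 5 (palatalisation): no change (henapod)
  ⇒ as a loan: henapod
Vumine 'henapod' matches the loan outcome 'henapod', not the inherited 'henapot' — it skipped the early Vumine changes, so it was borrowed from Bavasic.

borrowed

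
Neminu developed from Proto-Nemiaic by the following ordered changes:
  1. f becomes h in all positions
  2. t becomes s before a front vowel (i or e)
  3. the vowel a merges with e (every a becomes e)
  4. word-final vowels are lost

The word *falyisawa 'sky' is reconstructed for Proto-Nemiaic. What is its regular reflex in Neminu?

helyisew

Neminu: *falyisawa > halyisawa > helyisewe > helyisew  (by unconditioned shift, vowel merger, apocope)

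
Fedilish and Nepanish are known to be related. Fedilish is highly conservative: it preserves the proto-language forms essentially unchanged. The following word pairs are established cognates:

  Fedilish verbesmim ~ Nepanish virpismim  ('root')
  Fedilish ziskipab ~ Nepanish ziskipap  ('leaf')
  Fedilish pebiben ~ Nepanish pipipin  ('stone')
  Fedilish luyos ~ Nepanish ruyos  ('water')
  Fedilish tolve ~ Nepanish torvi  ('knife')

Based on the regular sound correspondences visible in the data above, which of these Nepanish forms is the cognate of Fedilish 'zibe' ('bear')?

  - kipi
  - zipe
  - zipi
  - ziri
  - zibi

pebiben ~ pipipin — Fedilish b corresponds to Nepanish p between vowels (before a front vowel).
tolve ~ torvi — Fedilish e corresponds to Nepanish i word-finally.
Applying these to Fedilish 'zibe':
  zibe → zipe   (b→p between vowels (before a front vowel))
  zipe → zipi   (e→i word-finally)
So the Nepanish cognate is 'zipi'.

zipi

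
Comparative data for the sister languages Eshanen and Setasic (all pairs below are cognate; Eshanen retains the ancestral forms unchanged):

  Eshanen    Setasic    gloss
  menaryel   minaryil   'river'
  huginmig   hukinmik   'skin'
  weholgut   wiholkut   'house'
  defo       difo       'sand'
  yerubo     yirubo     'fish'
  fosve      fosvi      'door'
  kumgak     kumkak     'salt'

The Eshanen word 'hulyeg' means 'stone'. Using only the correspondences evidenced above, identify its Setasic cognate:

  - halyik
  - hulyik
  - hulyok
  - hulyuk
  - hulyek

hulyik

menaryel ~ minaryil, weholgut ~ wiholkut — Eshanen e corresponds to Setasic i after a consonant, before a consonant other than r, m, n, p, b, f, v.
huginmig ~ hukinmik — Eshanen g corresponds to Setasic k word-finally.
Applying these to Eshanen 'hulyeg':
  hulyeg → hulyig   (e→i after a consonant, before a consonant other than r, m, n, p, b, f, v)
  hulyig → hulyik   (g→k word-finally)
So the Setasic cognate is 'hulyik'.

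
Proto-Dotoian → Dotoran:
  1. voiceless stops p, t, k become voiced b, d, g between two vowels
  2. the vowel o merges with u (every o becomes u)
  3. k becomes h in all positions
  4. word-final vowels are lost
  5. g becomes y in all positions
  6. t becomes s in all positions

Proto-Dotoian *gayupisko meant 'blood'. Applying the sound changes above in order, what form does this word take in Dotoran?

Dotoran: start from *gayupisko.
  rule 1 (intervocalic voicing): gayupisko → gayubisko
  rule 2 (vowel merger): gayubisko → gayubisku
  rule 3 (unconditioned shift): gayubisku → gayubishu
  rule 4 (apocope): gayubishu → gayubish
  rule 5 (unconditioned shift): gayubish → yayubish
  rule 6: no change — yayubish
  ⇒ Dotoran yayubish

yayubish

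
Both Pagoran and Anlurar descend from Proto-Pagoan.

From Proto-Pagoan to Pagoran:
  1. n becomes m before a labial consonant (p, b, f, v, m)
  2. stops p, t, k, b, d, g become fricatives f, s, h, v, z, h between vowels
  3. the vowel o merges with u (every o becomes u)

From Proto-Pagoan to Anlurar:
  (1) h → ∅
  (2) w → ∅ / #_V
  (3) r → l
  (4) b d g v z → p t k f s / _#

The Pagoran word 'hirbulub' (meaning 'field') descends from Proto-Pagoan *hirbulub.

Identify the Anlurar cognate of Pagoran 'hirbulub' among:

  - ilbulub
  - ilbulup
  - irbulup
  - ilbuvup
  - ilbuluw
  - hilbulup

Anlurar: *hirbulub
  hirbulub → irbulub   [h-loss]
  irbulub (rule 2 does not apply)
  irbulub → ilbulub   [unconditioned shift]
  ilbulub → ilbulup   [final devoicing]
  giving Anlurar ilbulup.
Among the options, 'ilbulup' alone shows every Anlurar change applied in order.

ilbulup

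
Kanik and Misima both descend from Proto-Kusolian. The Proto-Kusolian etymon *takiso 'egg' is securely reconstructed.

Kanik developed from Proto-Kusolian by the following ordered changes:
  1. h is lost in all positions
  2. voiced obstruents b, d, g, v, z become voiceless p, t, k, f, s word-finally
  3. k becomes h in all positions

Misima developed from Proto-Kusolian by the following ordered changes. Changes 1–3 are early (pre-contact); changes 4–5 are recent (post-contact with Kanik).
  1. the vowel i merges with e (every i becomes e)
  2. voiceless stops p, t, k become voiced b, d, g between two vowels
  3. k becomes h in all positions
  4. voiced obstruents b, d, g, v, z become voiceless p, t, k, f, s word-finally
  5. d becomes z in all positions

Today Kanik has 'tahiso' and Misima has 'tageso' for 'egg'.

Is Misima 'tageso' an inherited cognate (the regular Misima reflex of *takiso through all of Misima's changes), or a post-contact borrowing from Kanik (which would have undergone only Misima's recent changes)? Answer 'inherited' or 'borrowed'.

If inherited, *takiso would pass through all of Misima's changes:
Misima: *takiso > takeso > tageso  (by vowel merger, intervocalic voicing)
If borrowed from Kanik 'tahiso' after the early changes, it would undergo only the recent ones:
  rule 4 (final devoicing): no change (tahiso)
  rule 5 (unconditioned shift): no change (tahiso)
  ⇒ as a loan: tahiso
Misima 'tageso' matches the inherited outcome exactly, so it is an inherited cognate, not a loan.

inherited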